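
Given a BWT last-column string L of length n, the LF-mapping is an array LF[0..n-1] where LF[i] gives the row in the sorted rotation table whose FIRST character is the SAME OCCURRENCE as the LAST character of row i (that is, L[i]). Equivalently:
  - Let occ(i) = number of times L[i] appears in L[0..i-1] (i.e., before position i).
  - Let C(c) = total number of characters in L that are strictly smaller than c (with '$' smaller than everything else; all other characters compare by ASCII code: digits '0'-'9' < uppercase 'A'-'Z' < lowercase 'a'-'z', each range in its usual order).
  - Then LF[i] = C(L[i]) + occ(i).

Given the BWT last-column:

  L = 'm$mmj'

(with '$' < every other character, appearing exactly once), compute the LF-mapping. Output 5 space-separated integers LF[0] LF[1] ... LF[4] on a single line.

Answer: 2 0 3 4 1

Derivation:
Char counts: '$':1, 'j':1, 'm':3
C (first-col start): C('$')=0, C('j')=1, C('m')=2
L[0]='m': occ=0, LF[0]=C('m')+0=2+0=2
L[1]='$': occ=0, LF[1]=C('$')+0=0+0=0
L[2]='m': occ=1, LF[2]=C('m')+1=2+1=3
L[3]='m': occ=2, LF[3]=C('m')+2=2+2=4
L[4]='j': occ=0, LF[4]=C('j')+0=1+0=1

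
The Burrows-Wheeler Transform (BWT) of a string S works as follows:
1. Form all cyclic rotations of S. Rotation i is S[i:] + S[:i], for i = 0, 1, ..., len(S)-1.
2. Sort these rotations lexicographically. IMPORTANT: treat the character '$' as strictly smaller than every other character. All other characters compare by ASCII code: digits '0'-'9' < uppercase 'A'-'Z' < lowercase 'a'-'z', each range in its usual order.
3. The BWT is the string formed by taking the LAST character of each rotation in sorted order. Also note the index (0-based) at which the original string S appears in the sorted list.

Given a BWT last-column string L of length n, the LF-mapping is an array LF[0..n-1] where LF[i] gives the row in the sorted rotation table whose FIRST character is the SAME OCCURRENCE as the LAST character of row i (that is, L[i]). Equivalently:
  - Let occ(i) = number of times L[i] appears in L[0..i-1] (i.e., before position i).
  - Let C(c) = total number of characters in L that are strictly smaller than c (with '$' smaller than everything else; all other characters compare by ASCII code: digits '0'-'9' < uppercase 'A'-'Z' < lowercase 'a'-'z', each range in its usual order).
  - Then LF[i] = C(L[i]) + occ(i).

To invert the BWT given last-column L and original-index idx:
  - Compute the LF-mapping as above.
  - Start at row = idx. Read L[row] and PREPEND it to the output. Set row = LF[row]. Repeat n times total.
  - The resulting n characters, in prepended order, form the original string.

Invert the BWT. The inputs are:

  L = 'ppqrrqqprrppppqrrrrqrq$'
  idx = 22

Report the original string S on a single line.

Answer: rrrqpqrppqrrrpqpqrrqpp$

Derivation:
LF mapping: 1 2 8 14 15 9 10 3 16 17 4 5 6 7 11 18 19 20 21 12 22 13 0
Walk LF starting at row 22, prepending L[row]:
  step 1: row=22, L[22]='$', prepend. Next row=LF[22]=0
  step 2: row=0, L[0]='p', prepend. Next row=LF[0]=1
  step 3: row=1, L[1]='p', prepend. Next row=LF[1]=2
  step 4: row=2, L[2]='q', prepend. Next row=LF[2]=8
  step 5: row=8, L[8]='r', prepend. Next row=LF[8]=16
  step 6: row=16, L[16]='r', prepend. Next row=LF[16]=19
  step 7: row=19, L[19]='q', prepend. Next row=LF[19]=12
  step 8: row=12, L[12]='p', prepend. Next row=LF[12]=6
  step 9: row=6, L[6]='q', prepend. Next row=LF[6]=10
  step 10: row=10, L[10]='p', prepend. Next row=LF[10]=4
  step 11: row=4, L[4]='r', prepend. Next row=LF[4]=15
  step 12: row=15, L[15]='r', prepend. Next row=LF[15]=18
  step 13: row=18, L[18]='r', prepend. Next row=LF[18]=21
  step 14: row=21, L[21]='q', prepend. Next row=LF[21]=13
  step 15: row=13, L[13]='p', prepend. Next row=LF[13]=7
  step 16: row=7, L[7]='p', prepend. Next row=LF[7]=3
  step 17: row=3, L[3]='r', prepend. Next row=LF[3]=14
  step 18: row=14, L[14]='q', prepend. Next row=LF[14]=11
  step 19: row=11, L[11]='p', prepend. Next row=LF[11]=5
  step 20: row=5, L[5]='q', prepend. Next row=LF[5]=9
  step 21: row=9, L[9]='r', prepend. Next row=LF[9]=17
  step 22: row=17, L[17]='r', prepend. Next row=LF[17]=20
  step 23: row=20, L[20]='r', prepend. Next row=LF[20]=22
Reversed output: rrrqpqrppqrrrpqpqrrqpp$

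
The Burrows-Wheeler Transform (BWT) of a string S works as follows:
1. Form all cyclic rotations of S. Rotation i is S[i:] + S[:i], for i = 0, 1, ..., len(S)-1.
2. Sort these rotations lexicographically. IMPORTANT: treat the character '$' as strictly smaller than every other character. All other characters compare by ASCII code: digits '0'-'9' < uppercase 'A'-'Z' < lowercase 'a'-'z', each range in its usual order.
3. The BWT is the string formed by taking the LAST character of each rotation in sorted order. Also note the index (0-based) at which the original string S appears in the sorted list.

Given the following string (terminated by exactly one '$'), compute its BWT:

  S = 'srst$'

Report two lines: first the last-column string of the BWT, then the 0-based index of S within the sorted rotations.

Answer: ts$rs
2

Derivation:
All 5 rotations (rotation i = S[i:]+S[:i]):
  rot[0] = srst$
  rot[1] = rst$s
  rot[2] = st$sr
  rot[3] = t$srs
  rot[4] = $srst
Sorted (with $ < everything):
  sorted[0] = $srst  (last char: 't')
  sorted[1] = rst$s  (last char: 's')
  sorted[2] = srst$  (last char: '$')
  sorted[3] = st$sr  (last char: 'r')
  sorted[4] = t$srs  (last char: 's')
Last column: ts$rs
Original string S is at sorted index 2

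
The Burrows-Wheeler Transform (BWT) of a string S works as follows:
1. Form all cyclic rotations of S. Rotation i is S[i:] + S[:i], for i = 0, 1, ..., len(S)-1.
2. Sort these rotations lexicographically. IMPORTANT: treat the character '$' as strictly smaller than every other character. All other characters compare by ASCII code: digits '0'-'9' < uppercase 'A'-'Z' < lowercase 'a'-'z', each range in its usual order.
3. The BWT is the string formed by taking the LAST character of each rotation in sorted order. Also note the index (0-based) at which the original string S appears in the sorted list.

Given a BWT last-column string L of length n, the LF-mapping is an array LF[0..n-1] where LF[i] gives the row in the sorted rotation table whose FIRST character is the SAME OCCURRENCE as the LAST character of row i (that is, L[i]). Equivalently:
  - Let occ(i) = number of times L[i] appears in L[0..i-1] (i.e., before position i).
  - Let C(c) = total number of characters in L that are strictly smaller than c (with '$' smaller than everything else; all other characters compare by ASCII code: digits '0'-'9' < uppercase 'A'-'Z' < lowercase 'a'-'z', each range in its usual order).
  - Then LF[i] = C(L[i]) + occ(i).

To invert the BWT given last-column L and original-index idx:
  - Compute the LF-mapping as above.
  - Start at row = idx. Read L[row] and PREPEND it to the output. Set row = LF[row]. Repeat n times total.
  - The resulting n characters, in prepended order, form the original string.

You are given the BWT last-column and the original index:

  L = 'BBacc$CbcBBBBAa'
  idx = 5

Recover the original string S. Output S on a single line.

Answer: BacCBbBcBAcBaB$

Derivation:
LF mapping: 2 3 9 12 13 0 8 11 14 4 5 6 7 1 10
Walk LF starting at row 5, prepending L[row]:
  step 1: row=5, L[5]='$', prepend. Next row=LF[5]=0
  step 2: row=0, L[0]='B', prepend. Next row=LF[0]=2
  step 3: row=2, L[2]='a', prepend. Next row=LF[2]=9
  step 4: row=9, L[9]='B', prepend. Next row=LF[9]=4
  step 5: row=4, L[4]='c', prepend. Next row=LF[4]=13
  step 6: row=13, L[13]='A', prepend. Next row=LF[13]=1
  step 7: row=1, L[1]='B', prepend. Next row=LF[1]=3
  step 8: row=3, L[3]='c', prepend. Next row=LF[3]=12
  step 9: row=12, L[12]='B', prepend. Next row=LF[12]=7
  step 10: row=7, L[7]='b', prepend. Next row=LF[7]=11
  step 11: row=11, L[11]='B', prepend. Next row=LF[11]=6
  step 12: row=6, L[6]='C', prepend. Next row=LF[6]=8
  step 13: row=8, L[8]='c', prepend. Next row=LF[8]=14
  step 14: row=14, L[14]='a', prepend. Next row=LF[14]=10
  step 15: row=10, L[10]='B', prepend. Next row=LF[10]=5
Reversed output: BacCBbBcBAcBaB$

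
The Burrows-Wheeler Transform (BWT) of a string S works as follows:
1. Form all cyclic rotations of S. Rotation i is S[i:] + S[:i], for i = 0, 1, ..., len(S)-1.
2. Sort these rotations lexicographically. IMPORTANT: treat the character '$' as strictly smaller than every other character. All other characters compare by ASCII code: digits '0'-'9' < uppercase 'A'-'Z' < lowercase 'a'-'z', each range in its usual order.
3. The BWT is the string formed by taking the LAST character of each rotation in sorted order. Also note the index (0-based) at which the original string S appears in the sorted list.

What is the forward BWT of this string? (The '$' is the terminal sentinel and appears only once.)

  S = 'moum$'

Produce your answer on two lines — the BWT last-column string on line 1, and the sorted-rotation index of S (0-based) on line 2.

Answer: mu$mo
2

Derivation:
All 5 rotations (rotation i = S[i:]+S[:i]):
  rot[0] = moum$
  rot[1] = oum$m
  rot[2] = um$mo
  rot[3] = m$mou
  rot[4] = $moum
Sorted (with $ < everything):
  sorted[0] = $moum  (last char: 'm')
  sorted[1] = m$mou  (last char: 'u')
  sorted[2] = moum$  (last char: '$')
  sorted[3] = oum$m  (last char: 'm')
  sorted[4] = um$mo  (last char: 'o')
Last column: mu$mo
Original string S is at sorted index 2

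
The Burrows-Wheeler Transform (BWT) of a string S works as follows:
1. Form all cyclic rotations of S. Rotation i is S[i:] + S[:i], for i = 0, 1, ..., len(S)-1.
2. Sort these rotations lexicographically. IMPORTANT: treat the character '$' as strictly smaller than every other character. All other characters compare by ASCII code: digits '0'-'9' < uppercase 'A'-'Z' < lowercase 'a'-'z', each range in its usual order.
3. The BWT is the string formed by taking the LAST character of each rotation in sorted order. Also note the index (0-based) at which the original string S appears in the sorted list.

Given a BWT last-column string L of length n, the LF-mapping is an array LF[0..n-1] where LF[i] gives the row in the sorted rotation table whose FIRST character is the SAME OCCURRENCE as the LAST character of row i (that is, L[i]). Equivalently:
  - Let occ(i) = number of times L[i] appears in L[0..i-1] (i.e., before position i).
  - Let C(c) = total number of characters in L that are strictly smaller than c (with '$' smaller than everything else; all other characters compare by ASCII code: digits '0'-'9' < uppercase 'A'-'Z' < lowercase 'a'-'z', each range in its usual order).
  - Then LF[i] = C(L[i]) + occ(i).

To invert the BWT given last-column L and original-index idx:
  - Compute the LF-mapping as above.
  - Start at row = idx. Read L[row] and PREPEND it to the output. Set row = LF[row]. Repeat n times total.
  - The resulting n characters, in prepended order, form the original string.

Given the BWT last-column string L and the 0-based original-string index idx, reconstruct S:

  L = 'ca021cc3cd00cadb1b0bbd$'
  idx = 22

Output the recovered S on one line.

Answer: ddbda00abcbc1c10c320bc$

Derivation:
LF mapping: 15 9 1 7 5 16 17 8 18 20 2 3 19 10 21 11 6 12 4 13 14 22 0
Walk LF starting at row 22, prepending L[row]:
  step 1: row=22, L[22]='$', prepend. Next row=LF[22]=0
  step 2: row=0, L[0]='c', prepend. Next row=LF[0]=15
  step 3: row=15, L[15]='b', prepend. Next row=LF[15]=11
  step 4: row=11, L[11]='0', prepend. Next row=LF[11]=3
  step 5: row=3, L[3]='2', prepend. Next row=LF[3]=7
  step 6: row=7, L[7]='3', prepend. Next row=LF[7]=8
  step 7: row=8, L[8]='c', prepend. Next row=LF[8]=18
  step 8: row=18, L[18]='0', prepend. Next row=LF[18]=4
  step 9: row=4, L[4]='1', prepend. Next row=LF[4]=5
  step 10: row=5, L[5]='c', prepend. Next row=LF[5]=16
  step 11: row=16, L[16]='1', prepend. Next row=LF[16]=6
  step 12: row=6, L[6]='c', prepend. Next row=LF[6]=17
  step 13: row=17, L[17]='b', prepend. Next row=LF[17]=12
  step 14: row=12, L[12]='c', prepend. Next row=LF[12]=19
  step 15: row=19, L[19]='b', prepend. Next row=LF[19]=13
  step 16: row=13, L[13]='a', prepend. Next row=LF[13]=10
  step 17: row=10, L[10]='0', prepend. Next row=LF[10]=2
  step 18: row=2, L[2]='0', prepend. Next row=LF[2]=1
  step 19: row=1, L[1]='a', prepend. Next row=LF[1]=9
  step 20: row=9, L[9]='d', prepend. Next row=LF[9]=20
  step 21: row=20, L[20]='b', prepend. Next row=LF[20]=14
  step 22: row=14, L[14]='d', prepend. Next row=LF[14]=21
  step 23: row=21, L[21]='d', prepend. Next row=LF[21]=22
Reversed output: ddbda00abcbc1c10c320bc$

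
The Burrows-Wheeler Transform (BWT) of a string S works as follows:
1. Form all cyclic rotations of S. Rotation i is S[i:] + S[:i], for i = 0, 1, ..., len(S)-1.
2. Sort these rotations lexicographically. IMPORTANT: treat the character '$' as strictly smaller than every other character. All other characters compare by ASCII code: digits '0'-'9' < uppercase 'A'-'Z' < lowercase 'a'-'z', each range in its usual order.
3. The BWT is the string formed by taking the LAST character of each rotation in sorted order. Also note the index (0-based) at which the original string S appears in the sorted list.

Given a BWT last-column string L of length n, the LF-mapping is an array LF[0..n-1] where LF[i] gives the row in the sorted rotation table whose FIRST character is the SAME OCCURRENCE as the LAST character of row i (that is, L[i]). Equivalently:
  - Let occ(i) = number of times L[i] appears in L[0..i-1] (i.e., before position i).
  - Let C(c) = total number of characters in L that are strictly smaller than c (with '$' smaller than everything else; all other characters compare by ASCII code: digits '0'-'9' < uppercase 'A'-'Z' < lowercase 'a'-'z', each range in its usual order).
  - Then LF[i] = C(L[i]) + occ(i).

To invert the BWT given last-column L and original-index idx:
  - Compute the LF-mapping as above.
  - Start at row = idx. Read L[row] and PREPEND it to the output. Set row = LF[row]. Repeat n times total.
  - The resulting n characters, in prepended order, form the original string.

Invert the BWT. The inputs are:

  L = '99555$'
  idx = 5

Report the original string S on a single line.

LF mapping: 4 5 1 2 3 0
Walk LF starting at row 5, prepending L[row]:
  step 1: row=5, L[5]='$', prepend. Next row=LF[5]=0
  step 2: row=0, L[0]='9', prepend. Next row=LF[0]=4
  step 3: row=4, L[4]='5', prepend. Next row=LF[4]=3
  step 4: row=3, L[3]='5', prepend. Next row=LF[3]=2
  step 5: row=2, L[2]='5', prepend. Next row=LF[2]=1
  step 6: row=1, L[1]='9', prepend. Next row=LF[1]=5
Reversed output: 95559$

Answer: 95559$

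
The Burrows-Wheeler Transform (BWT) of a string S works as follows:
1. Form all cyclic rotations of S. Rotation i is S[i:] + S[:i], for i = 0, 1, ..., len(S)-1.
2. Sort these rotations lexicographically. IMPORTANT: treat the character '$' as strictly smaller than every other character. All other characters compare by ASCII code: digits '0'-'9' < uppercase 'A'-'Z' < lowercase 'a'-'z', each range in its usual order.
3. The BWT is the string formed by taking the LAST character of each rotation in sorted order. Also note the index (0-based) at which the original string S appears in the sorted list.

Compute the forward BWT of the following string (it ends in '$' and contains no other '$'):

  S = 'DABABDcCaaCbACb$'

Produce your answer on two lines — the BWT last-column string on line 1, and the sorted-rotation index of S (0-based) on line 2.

All 16 rotations (rotation i = S[i:]+S[:i]):
  rot[0] = DABABDcCaaCbACb$
  rot[1] = ABABDcCaaCbACb$D
  rot[2] = BABDcCaaCbACb$DA
  rot[3] = ABDcCaaCbACb$DAB
  rot[4] = BDcCaaCbACb$DABA
  rot[5] = DcCaaCbACb$DABAB
  rot[6] = cCaaCbACb$DABABD
  rot[7] = CaaCbACb$DABABDc
  rot[8] = aaCbACb$DABABDcC
  rot[9] = aCbACb$DABABDcCa
  rot[10] = CbACb$DABABDcCaa
  rot[11] = bACb$DABABDcCaaC
  rot[12] = ACb$DABABDcCaaCb
  rot[13] = Cb$DABABDcCaaCbA
  rot[14] = b$DABABDcCaaCbAC
  rot[15] = $DABABDcCaaCbACb
Sorted (with $ < everything):
  sorted[0] = $DABABDcCaaCbACb  (last char: 'b')
  sorted[1] = ABABDcCaaCbACb$D  (last char: 'D')
  sorted[2] = ABDcCaaCbACb$DAB  (last char: 'B')
  sorted[3] = ACb$DABABDcCaaCb  (last char: 'b')
  sorted[4] = BABDcCaaCbACb$DA  (last char: 'A')
  sorted[5] = BDcCaaCbACb$DABA  (last char: 'A')
  sorted[6] = CaaCbACb$DABABDc  (last char: 'c')
  sorted[7] = Cb$DABABDcCaaCbA  (last char: 'A')
  sorted[8] = CbACb$DABABDcCaa  (last char: 'a')
  sorted[9] = DABABDcCaaCbACb$  (last char: '$')
  sorted[10] = DcCaaCbACb$DABAB  (last char: 'B')
  sorted[11] = aCbACb$DABABDcCa  (last char: 'a')
  sorted[12] = aaCbACb$DABABDcC  (last char: 'C')
  sorted[13] = b$DABABDcCaaCbAC  (last char: 'C')
  sorted[14] = bACb$DABABDcCaaC  (last char: 'C')
  sorted[15] = cCaaCbACb$DABABD  (last char: 'D')
Last column: bDBbAAcAa$BaCCCD
Original string S is at sorted index 9

Answer: bDBbAAcAa$BaCCCD
9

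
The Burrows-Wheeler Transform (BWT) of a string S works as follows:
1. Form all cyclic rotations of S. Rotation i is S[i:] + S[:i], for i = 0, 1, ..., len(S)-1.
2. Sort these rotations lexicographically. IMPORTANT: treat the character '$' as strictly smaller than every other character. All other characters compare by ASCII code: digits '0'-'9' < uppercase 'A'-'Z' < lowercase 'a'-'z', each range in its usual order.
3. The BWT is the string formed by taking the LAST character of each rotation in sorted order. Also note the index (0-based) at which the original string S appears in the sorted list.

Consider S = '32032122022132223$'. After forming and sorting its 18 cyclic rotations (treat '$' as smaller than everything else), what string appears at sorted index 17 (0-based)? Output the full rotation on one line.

Answer: 32223$320321220221

Derivation:
All 18 rotations (rotation i = S[i:]+S[:i]):
  rot[0] = 32032122022132223$
  rot[1] = 2032122022132223$3
  rot[2] = 032122022132223$32
  rot[3] = 32122022132223$320
  rot[4] = 2122022132223$3203
  rot[5] = 122022132223$32032
  rot[6] = 22022132223$320321
  rot[7] = 2022132223$3203212
  rot[8] = 022132223$32032122
  rot[9] = 22132223$320321220
  rot[10] = 2132223$3203212202
  rot[11] = 132223$32032122022
  rot[12] = 32223$320321220221
  rot[13] = 2223$3203212202213
  rot[14] = 223$32032122022132
  rot[15] = 23$320321220221322
  rot[16] = 3$3203212202213222
  rot[17] = $32032122022132223
Sorted (with $ < everything):
  sorted[0] = $32032122022132223
  sorted[1] = 022132223$32032122
  sorted[2] = 032122022132223$32
  sorted[3] = 122022132223$32032
  sorted[4] = 132223$32032122022
  sorted[5] = 2022132223$3203212
  sorted[6] = 2032122022132223$3
  sorted[7] = 2122022132223$3203
  sorted[8] = 2132223$3203212202
  sorted[9] = 22022132223$320321
  sorted[10] = 22132223$320321220
  sorted[11] = 2223$3203212202213
  sorted[12] = 223$32032122022132
  sorted[13] = 23$320321220221322
  sorted[14] = 3$3203212202213222
  sorted[15] = 32032122022132223$
  sorted[16] = 32122022132223$320
  sorted[17] = 32223$320321220221
sorted[17] = 32223$320321220221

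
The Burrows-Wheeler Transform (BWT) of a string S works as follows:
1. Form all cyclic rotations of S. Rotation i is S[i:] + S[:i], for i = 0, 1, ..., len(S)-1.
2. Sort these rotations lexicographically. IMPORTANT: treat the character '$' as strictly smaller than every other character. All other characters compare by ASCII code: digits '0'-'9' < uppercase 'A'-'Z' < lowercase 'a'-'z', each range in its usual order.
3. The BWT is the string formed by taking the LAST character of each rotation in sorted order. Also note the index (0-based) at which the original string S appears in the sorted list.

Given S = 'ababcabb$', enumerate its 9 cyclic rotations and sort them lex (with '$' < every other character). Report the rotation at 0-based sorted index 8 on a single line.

All 9 rotations (rotation i = S[i:]+S[:i]):
  rot[0] = ababcabb$
  rot[1] = babcabb$a
  rot[2] = abcabb$ab
  rot[3] = bcabb$aba
  rot[4] = cabb$abab
  rot[5] = abb$ababc
  rot[6] = bb$ababca
  rot[7] = b$ababcab
  rot[8] = $ababcabb
Sorted (with $ < everything):
  sorted[0] = $ababcabb
  sorted[1] = ababcabb$
  sorted[2] = abb$ababc
  sorted[3] = abcabb$ab
  sorted[4] = b$ababcab
  sorted[5] = babcabb$a
  sorted[6] = bb$ababca
  sorted[7] = bcabb$aba
  sorted[8] = cabb$abab
sorted[8] = cabb$abab

Answer: cabb$abab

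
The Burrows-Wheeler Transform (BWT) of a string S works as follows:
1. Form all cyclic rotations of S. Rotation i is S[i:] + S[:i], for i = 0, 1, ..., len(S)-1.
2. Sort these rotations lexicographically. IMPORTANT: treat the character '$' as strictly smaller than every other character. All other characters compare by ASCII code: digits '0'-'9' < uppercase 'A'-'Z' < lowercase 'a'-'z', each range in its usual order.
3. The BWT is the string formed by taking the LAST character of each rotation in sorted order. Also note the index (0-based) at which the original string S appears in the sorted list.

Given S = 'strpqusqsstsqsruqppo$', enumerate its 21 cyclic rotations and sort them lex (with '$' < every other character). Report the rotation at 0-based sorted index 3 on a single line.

All 21 rotations (rotation i = S[i:]+S[:i]):
  rot[0] = strpqusqsstsqsruqppo$
  rot[1] = trpqusqsstsqsruqppo$s
  rot[2] = rpqusqsstsqsruqppo$st
  rot[3] = pqusqsstsqsruqppo$str
  rot[4] = qusqsstsqsruqppo$strp
  rot[5] = usqsstsqsruqppo$strpq
  rot[6] = sqsstsqsruqppo$strpqu
  rot[7] = qsstsqsruqppo$strpqus
  rot[8] = sstsqsruqppo$strpqusq
  rot[9] = stsqsruqppo$strpqusqs
  rot[10] = tsqsruqppo$strpqusqss
  rot[11] = sqsruqppo$strpqusqsst
  rot[12] = qsruqppo$strpqusqssts
  rot[13] = sruqppo$strpqusqsstsq
  rot[14] = ruqppo$strpqusqsstsqs
  rot[15] = uqppo$strpqusqsstsqsr
  rot[16] = qppo$strpqusqsstsqsru
  rot[17] = ppo$strpqusqsstsqsruq
  rot[18] = po$strpqusqsstsqsruqp
  rot[19] = o$strpqusqsstsqsruqpp
  rot[20] = $strpqusqsstsqsruqppo
Sorted (with $ < everything):
  sorted[0] = $strpqusqsstsqsruqppo
  sorted[1] = o$strpqusqsstsqsruqpp
  sorted[2] = po$strpqusqsstsqsruqp
  sorted[3] = ppo$strpqusqsstsqsruq
  sorted[4] = pqusqsstsqsruqppo$str
  sorted[5] = qppo$strpqusqsstsqsru
  sorted[6] = qsruqppo$strpqusqssts
  sorted[7] = qsstsqsruqppo$strpqus
  sorted[8] = qusqsstsqsruqppo$strp
  sorted[9] = rpqusqsstsqsruqppo$st
  sorted[10] = ruqppo$strpqusqsstsqs
  sorted[11] = sqsruqppo$strpqusqsst
  sorted[12] = sqsstsqsruqppo$strpqu
  sorted[13] = sruqppo$strpqusqsstsq
  sorted[14] = sstsqsruqppo$strpqusq
  sorted[15] = strpqusqsstsqsruqppo$
  sorted[16] = stsqsruqppo$strpqusqs
  sorted[17] = trpqusqsstsqsruqppo$s
  sorted[18] = tsqsruqppo$strpqusqss
  sorted[19] = uqppo$strpqusqsstsqsr
  sorted[20] = usqsstsqsruqppo$strpq
sorted[3] = ppo$strpqusqsstsqsruq

Answer: ppo$strpqusqsstsqsruq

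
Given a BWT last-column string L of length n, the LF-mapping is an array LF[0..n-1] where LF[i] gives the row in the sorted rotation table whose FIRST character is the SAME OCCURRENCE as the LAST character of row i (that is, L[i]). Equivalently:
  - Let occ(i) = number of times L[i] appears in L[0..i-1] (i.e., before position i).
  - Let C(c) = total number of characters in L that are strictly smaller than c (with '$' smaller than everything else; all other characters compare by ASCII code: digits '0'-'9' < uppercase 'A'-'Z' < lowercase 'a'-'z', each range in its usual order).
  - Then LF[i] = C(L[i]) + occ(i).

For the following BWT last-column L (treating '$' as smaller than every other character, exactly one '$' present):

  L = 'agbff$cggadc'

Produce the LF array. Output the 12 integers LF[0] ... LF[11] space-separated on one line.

Answer: 1 9 3 7 8 0 4 10 11 2 6 5

Derivation:
Char counts: '$':1, 'a':2, 'b':1, 'c':2, 'd':1, 'f':2, 'g':3
C (first-col start): C('$')=0, C('a')=1, C('b')=3, C('c')=4, C('d')=6, C('f')=7, C('g')=9
L[0]='a': occ=0, LF[0]=C('a')+0=1+0=1
L[1]='g': occ=0, LF[1]=C('g')+0=9+0=9
L[2]='b': occ=0, LF[2]=C('b')+0=3+0=3
L[3]='f': occ=0, LF[3]=C('f')+0=7+0=7
L[4]='f': occ=1, LF[4]=C('f')+1=7+1=8
L[5]='$': occ=0, LF[5]=C('$')+0=0+0=0
L[6]='c': occ=0, LF[6]=C('c')+0=4+0=4
L[7]='g': occ=1, LF[7]=C('g')+1=9+1=10
L[8]='g': occ=2, LF[8]=C('g')+2=9+2=11
L[9]='a': occ=1, LF[9]=C('a')+1=1+1=2
L[10]='d': occ=0, LF[10]=C('d')+0=6+0=6
L[11]='c': occ=1, LF[11]=C('c')+1=4+1=5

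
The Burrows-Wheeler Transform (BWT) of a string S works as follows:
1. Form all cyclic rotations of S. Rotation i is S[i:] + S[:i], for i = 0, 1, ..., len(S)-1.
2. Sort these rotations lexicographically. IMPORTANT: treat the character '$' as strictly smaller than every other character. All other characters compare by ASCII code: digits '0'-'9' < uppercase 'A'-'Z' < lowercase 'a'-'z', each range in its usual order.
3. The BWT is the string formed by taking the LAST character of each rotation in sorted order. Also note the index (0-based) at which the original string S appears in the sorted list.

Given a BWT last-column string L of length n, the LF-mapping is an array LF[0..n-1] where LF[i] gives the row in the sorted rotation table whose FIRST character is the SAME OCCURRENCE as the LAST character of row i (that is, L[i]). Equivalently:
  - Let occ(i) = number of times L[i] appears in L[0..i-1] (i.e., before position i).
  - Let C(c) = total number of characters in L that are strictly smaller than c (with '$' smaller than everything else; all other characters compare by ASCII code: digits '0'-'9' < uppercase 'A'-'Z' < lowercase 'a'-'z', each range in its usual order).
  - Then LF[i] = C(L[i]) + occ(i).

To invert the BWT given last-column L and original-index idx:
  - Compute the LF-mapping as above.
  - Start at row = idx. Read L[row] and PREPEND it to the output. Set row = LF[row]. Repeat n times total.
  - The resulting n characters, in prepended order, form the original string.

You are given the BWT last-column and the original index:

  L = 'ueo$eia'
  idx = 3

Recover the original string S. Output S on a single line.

LF mapping: 6 2 5 0 3 4 1
Walk LF starting at row 3, prepending L[row]:
  step 1: row=3, L[3]='$', prepend. Next row=LF[3]=0
  step 2: row=0, L[0]='u', prepend. Next row=LF[0]=6
  step 3: row=6, L[6]='a', prepend. Next row=LF[6]=1
  step 4: row=1, L[1]='e', prepend. Next row=LF[1]=2
  step 5: row=2, L[2]='o', prepend. Next row=LF[2]=5
  step 6: row=5, L[5]='i', prepend. Next row=LF[5]=4
  step 7: row=4, L[4]='e', prepend. Next row=LF[4]=3
Reversed output: eioeau$

Answer: eioeau$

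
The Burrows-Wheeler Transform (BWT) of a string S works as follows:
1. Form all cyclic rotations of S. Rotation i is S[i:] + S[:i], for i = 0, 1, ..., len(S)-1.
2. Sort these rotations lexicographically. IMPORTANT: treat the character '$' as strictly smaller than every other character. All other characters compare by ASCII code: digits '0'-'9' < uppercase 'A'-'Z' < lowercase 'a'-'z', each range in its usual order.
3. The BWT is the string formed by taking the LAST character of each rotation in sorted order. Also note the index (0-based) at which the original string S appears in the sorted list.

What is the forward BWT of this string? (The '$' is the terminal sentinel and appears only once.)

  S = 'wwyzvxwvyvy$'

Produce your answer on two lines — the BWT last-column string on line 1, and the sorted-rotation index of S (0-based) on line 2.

Answer: yzywx$wvvvwy
5

Derivation:
All 12 rotations (rotation i = S[i:]+S[:i]):
  rot[0] = wwyzvxwvyvy$
  rot[1] = wyzvxwvyvy$w
  rot[2] = yzvxwvyvy$ww
  rot[3] = zvxwvyvy$wwy
  rot[4] = vxwvyvy$wwyz
  rot[5] = xwvyvy$wwyzv
  rot[6] = wvyvy$wwyzvx
  rot[7] = vyvy$wwyzvxw
  rot[8] = yvy$wwyzvxwv
  rot[9] = vy$wwyzvxwvy
  rot[10] = y$wwyzvxwvyv
  rot[11] = $wwyzvxwvyvy
Sorted (with $ < everything):
  sorted[0] = $wwyzvxwvyvy  (last char: 'y')
  sorted[1] = vxwvyvy$wwyz  (last char: 'z')
  sorted[2] = vy$wwyzvxwvy  (last char: 'y')
  sorted[3] = vyvy$wwyzvxw  (last char: 'w')
  sorted[4] = wvyvy$wwyzvx  (last char: 'x')
  sorted[5] = wwyzvxwvyvy$  (last char: '$')
  sorted[6] = wyzvxwvyvy$w  (last char: 'w')
  sorted[7] = xwvyvy$wwyzv  (last char: 'v')
  sorted[8] = y$wwyzvxwvyv  (last char: 'v')
  sorted[9] = yvy$wwyzvxwv  (last char: 'v')
  sorted[10] = yzvxwvyvy$ww  (last char: 'w')
  sorted[11] = zvxwvyvy$wwy  (last char: 'y')
Last column: yzywx$wvvvwy
Original string S is at sorted index 5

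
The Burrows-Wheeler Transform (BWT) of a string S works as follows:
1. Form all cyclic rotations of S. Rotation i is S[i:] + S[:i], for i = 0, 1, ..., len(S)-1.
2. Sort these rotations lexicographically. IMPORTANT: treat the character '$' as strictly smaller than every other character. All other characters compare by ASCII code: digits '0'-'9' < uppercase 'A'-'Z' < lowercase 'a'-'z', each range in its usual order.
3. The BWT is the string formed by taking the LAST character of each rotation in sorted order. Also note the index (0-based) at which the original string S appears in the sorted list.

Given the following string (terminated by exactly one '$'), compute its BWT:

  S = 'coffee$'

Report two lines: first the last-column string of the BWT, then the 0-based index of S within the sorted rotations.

Answer: e$effoc
1

Derivation:
All 7 rotations (rotation i = S[i:]+S[:i]):
  rot[0] = coffee$
  rot[1] = offee$c
  rot[2] = ffee$co
  rot[3] = fee$cof
  rot[4] = ee$coff
  rot[5] = e$coffe
  rot[6] = $coffee
Sorted (with $ < everything):
  sorted[0] = $coffee  (last char: 'e')
  sorted[1] = coffee$  (last char: '$')
  sorted[2] = e$coffe  (last char: 'e')
  sorted[3] = ee$coff  (last char: 'f')
  sorted[4] = fee$cof  (last char: 'f')
  sorted[5] = ffee$co  (last char: 'o')
  sorted[6] = offee$c  (last char: 'c')
Last column: e$effoc
Original string S is at sorted index 1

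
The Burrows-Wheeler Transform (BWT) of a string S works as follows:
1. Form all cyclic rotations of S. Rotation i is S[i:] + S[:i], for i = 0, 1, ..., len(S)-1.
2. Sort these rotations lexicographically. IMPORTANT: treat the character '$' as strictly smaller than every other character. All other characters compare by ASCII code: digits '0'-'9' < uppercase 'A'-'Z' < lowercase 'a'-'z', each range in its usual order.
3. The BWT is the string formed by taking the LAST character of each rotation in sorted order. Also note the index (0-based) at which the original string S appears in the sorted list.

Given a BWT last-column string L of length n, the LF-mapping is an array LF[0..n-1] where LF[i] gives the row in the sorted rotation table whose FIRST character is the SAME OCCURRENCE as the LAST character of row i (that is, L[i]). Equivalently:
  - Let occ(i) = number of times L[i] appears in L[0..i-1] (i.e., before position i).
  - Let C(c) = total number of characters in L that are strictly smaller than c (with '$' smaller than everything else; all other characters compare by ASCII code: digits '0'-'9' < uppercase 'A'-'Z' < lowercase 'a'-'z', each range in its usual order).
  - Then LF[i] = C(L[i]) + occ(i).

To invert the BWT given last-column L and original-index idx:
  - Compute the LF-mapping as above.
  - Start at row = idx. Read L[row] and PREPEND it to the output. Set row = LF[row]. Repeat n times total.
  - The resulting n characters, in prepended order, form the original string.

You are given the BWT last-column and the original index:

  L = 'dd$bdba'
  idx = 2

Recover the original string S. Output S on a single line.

Answer: bbdadd$

Derivation:
LF mapping: 4 5 0 2 6 3 1
Walk LF starting at row 2, prepending L[row]:
  step 1: row=2, L[2]='$', prepend. Next row=LF[2]=0
  step 2: row=0, L[0]='d', prepend. Next row=LF[0]=4
  step 3: row=4, L[4]='d', prepend. Next row=LF[4]=6
  step 4: row=6, L[6]='a', prepend. Next row=LF[6]=1
  step 5: row=1, L[1]='d', prepend. Next row=LF[1]=5
  step 6: row=5, L[5]='b', prepend. Next row=LF[5]=3
  step 7: row=3, L[3]='b', prepend. Next row=LF[3]=2
Reversed output: bbdadd$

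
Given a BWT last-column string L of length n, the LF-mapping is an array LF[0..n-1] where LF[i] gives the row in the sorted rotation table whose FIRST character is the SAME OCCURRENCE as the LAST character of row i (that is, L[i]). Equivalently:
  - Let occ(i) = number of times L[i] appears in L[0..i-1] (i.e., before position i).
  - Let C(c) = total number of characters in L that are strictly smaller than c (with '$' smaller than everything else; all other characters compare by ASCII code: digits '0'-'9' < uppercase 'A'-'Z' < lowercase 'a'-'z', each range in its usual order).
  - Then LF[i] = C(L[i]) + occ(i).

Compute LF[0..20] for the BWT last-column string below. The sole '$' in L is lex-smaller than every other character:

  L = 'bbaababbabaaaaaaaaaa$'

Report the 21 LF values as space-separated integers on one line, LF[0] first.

Char counts: '$':1, 'a':14, 'b':6
C (first-col start): C('$')=0, C('a')=1, C('b')=15
L[0]='b': occ=0, LF[0]=C('b')+0=15+0=15
L[1]='b': occ=1, LF[1]=C('b')+1=15+1=16
L[2]='a': occ=0, LF[2]=C('a')+0=1+0=1
L[3]='a': occ=1, LF[3]=C('a')+1=1+1=2
L[4]='b': occ=2, LF[4]=C('b')+2=15+2=17
L[5]='a': occ=2, LF[5]=C('a')+2=1+2=3
L[6]='b': occ=3, LF[6]=C('b')+3=15+3=18
L[7]='b': occ=4, LF[7]=C('b')+4=15+4=19
L[8]='a': occ=3, LF[8]=C('a')+3=1+3=4
L[9]='b': occ=5, LF[9]=C('b')+5=15+5=20
L[10]='a': occ=4, LF[10]=C('a')+4=1+4=5
L[11]='a': occ=5, LF[11]=C('a')+5=1+5=6
L[12]='a': occ=6, LF[12]=C('a')+6=1+6=7
L[13]='a': occ=7, LF[13]=C('a')+7=1+7=8
L[14]='a': occ=8, LF[14]=C('a')+8=1+8=9
L[15]='a': occ=9, LF[15]=C('a')+9=1+9=10
L[16]='a': occ=10, LF[16]=C('a')+10=1+10=11
L[17]='a': occ=11, LF[17]=C('a')+11=1+11=12
L[18]='a': occ=12, LF[18]=C('a')+12=1+12=13
L[19]='a': occ=13, LF[19]=C('a')+13=1+13=14
L[20]='$': occ=0, LF[20]=C('$')+0=0+0=0

Answer: 15 16 1 2 17 3 18 19 4 20 5 6 7 8 9 10 11 12 13 14 0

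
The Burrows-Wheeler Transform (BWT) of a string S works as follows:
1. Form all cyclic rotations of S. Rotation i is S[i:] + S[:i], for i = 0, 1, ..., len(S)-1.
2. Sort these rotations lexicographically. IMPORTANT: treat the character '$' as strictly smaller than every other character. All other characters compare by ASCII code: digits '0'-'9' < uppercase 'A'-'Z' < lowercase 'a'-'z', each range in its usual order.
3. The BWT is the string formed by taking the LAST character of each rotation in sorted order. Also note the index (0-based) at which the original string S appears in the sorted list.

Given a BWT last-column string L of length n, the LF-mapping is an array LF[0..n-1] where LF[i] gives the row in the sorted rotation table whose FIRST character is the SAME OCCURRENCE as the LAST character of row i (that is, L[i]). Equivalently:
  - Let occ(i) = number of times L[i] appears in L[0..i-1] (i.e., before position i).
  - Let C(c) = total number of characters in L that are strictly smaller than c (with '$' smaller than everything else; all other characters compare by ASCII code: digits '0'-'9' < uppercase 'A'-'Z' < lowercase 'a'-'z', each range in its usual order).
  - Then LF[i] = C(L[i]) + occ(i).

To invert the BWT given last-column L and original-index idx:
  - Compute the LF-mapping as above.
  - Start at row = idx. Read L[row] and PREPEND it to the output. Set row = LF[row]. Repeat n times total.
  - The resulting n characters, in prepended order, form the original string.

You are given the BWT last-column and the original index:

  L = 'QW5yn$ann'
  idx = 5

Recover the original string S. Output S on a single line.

LF mapping: 2 3 1 8 5 0 4 6 7
Walk LF starting at row 5, prepending L[row]:
  step 1: row=5, L[5]='$', prepend. Next row=LF[5]=0
  step 2: row=0, L[0]='Q', prepend. Next row=LF[0]=2
  step 3: row=2, L[2]='5', prepend. Next row=LF[2]=1
  step 4: row=1, L[1]='W', prepend. Next row=LF[1]=3
  step 5: row=3, L[3]='y', prepend. Next row=LF[3]=8
  step 6: row=8, L[8]='n', prepend. Next row=LF[8]=7
  step 7: row=7, L[7]='n', prepend. Next row=LF[7]=6
  step 8: row=6, L[6]='a', prepend. Next row=LF[6]=4
  step 9: row=4, L[4]='n', prepend. Next row=LF[4]=5
Reversed output: nannyW5Q$

Answer: nannyW5Q$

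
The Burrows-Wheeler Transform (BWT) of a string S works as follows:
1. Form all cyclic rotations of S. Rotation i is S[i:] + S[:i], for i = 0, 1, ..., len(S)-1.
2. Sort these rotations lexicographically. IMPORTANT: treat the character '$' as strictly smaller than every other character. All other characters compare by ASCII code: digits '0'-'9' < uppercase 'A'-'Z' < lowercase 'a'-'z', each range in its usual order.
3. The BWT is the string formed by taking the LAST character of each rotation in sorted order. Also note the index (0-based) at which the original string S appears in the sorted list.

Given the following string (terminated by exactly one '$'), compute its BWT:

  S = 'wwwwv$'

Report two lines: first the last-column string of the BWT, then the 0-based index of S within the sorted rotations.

Answer: vwwww$
5

Derivation:
All 6 rotations (rotation i = S[i:]+S[:i]):
  rot[0] = wwwwv$
  rot[1] = wwwv$w
  rot[2] = wwv$ww
  rot[3] = wv$www
  rot[4] = v$wwww
  rot[5] = $wwwwv
Sorted (with $ < everything):
  sorted[0] = $wwwwv  (last char: 'v')
  sorted[1] = v$wwww  (last char: 'w')
  sorted[2] = wv$www  (last char: 'w')
  sorted[3] = wwv$ww  (last char: 'w')
  sorted[4] = wwwv$w  (last char: 'w')
  sorted[5] = wwwwv$  (last char: '$')
Last column: vwwww$
Original string S is at sorted index 5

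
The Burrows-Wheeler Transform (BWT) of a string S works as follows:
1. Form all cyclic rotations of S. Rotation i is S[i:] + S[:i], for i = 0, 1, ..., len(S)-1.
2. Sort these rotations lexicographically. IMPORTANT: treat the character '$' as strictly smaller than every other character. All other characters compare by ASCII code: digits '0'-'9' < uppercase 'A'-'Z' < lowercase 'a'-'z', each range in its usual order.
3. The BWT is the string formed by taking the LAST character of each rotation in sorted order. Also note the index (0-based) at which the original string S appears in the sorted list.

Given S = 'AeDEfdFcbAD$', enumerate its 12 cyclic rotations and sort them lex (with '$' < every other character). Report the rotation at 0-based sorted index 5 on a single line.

All 12 rotations (rotation i = S[i:]+S[:i]):
  rot[0] = AeDEfdFcbAD$
  rot[1] = eDEfdFcbAD$A
  rot[2] = DEfdFcbAD$Ae
  rot[3] = EfdFcbAD$AeD
  rot[4] = fdFcbAD$AeDE
  rot[5] = dFcbAD$AeDEf
  rot[6] = FcbAD$AeDEfd
  rot[7] = cbAD$AeDEfdF
  rot[8] = bAD$AeDEfdFc
  rot[9] = AD$AeDEfdFcb
  rot[10] = D$AeDEfdFcbA
  rot[11] = $AeDEfdFcbAD
Sorted (with $ < everything):
  sorted[0] = $AeDEfdFcbAD
  sorted[1] = AD$AeDEfdFcb
  sorted[2] = AeDEfdFcbAD$
  sorted[3] = D$AeDEfdFcbA
  sorted[4] = DEfdFcbAD$Ae
  sorted[5] = EfdFcbAD$AeD
  sorted[6] = FcbAD$AeDEfd
  sorted[7] = bAD$AeDEfdFc
  sorted[8] = cbAD$AeDEfdF
  sorted[9] = dFcbAD$AeDEf
  sorted[10] = eDEfdFcbAD$A
  sorted[11] = fdFcbAD$AeDE
sorted[5] = EfdFcbAD$AeD

Answer: EfdFcbAD$AeD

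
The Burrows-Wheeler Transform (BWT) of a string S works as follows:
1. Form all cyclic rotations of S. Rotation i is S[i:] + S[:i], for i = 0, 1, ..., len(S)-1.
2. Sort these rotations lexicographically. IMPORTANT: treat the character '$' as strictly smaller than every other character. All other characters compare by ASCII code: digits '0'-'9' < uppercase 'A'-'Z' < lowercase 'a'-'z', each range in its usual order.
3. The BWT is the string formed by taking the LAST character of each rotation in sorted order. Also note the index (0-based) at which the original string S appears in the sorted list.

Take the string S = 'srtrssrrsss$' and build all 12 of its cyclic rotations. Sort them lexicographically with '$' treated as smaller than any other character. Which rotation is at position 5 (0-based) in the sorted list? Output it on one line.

All 12 rotations (rotation i = S[i:]+S[:i]):
  rot[0] = srtrssrrsss$
  rot[1] = rtrssrrsss$s
  rot[2] = trssrrsss$sr
  rot[3] = rssrrsss$srt
  rot[4] = ssrrsss$srtr
  rot[5] = srrsss$srtrs
  rot[6] = rrsss$srtrss
  rot[7] = rsss$srtrssr
  rot[8] = sss$srtrssrr
  rot[9] = ss$srtrssrrs
  rot[10] = s$srtrssrrss
  rot[11] = $srtrssrrsss
Sorted (with $ < everything):
  sorted[0] = $srtrssrrsss
  sorted[1] = rrsss$srtrss
  sorted[2] = rssrrsss$srt
  sorted[3] = rsss$srtrssr
  sorted[4] = rtrssrrsss$s
  sorted[5] = s$srtrssrrss
  sorted[6] = srrsss$srtrs
  sorted[7] = srtrssrrsss$
  sorted[8] = ss$srtrssrrs
  sorted[9] = ssrrsss$srtr
  sorted[10] = sss$srtrssrr
  sorted[11] = trssrrsss$sr
sorted[5] = s$srtrssrrss

Answer: s$srtrssrrss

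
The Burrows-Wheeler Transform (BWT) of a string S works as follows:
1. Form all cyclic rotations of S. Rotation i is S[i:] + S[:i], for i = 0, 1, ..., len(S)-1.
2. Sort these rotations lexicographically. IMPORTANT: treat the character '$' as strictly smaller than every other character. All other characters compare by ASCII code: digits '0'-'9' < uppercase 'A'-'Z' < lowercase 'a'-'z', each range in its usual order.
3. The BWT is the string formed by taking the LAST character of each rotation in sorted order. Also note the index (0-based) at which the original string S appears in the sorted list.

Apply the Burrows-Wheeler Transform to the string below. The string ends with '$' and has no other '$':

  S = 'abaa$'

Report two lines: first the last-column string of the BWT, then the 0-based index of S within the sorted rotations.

All 5 rotations (rotation i = S[i:]+S[:i]):
  rot[0] = abaa$
  rot[1] = baa$a
  rot[2] = aa$ab
  rot[3] = a$aba
  rot[4] = $abaa
Sorted (with $ < everything):
  sorted[0] = $abaa  (last char: 'a')
  sorted[1] = a$aba  (last char: 'a')
  sorted[2] = aa$ab  (last char: 'b')
  sorted[3] = abaa$  (last char: '$')
  sorted[4] = baa$a  (last char: 'a')
Last column: aab$a
Original string S is at sorted index 3

Answer: aab$a
3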